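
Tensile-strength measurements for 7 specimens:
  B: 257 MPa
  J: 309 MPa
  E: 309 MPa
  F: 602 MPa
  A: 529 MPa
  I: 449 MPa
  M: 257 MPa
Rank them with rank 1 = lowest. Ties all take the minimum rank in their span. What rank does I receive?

5

Sorted (ascending): 257, 257, 309, 309, 449, 529, 602
The 2 values of 257 occupy positions 1–2 → each gets rank 1.
The 2 values of 309 occupy positions 3–4 → each gets rank 3.
I has value 449 MPa → rank 5.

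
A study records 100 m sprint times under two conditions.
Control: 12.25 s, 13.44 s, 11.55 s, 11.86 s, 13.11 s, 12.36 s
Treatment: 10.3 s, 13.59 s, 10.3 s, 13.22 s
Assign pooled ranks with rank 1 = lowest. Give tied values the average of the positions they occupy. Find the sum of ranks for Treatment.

Sorted (ascending): 10.3, 10.3, 11.55, 11.86, 12.25, 12.36, 13.11, 13.22, 13.44, 13.59
The 2 values of 10.3 occupy positions 1–2 → average rank (1+2)/2 = 1.5.
Treatment values → pooled ranks: 10.3→1.5, 13.59→10, 10.3→1.5, 13.22→8
Rank sum = 1.5 + 10 + 1.5 + 8 = 21

21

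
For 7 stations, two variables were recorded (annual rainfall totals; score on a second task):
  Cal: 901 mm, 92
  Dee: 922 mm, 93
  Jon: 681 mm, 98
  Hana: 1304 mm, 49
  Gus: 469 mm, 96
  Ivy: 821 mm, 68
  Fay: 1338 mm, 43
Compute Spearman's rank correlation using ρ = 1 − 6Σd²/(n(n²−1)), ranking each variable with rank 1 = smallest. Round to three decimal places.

Ranks of variable 1: 4, 5, 2, 6, 1, 3, 7
Ranks of variable 2: 4, 5, 7, 2, 6, 3, 1
d = r₁ − r₂: 0, 0, -5, 4, -5, 0, 6
d²: 0, 0, 25, 16, 25, 0, 36; Σd² = 102
ρ = 1 − 6·102/(7·48) = 1 − 612/336 = -0.821

-0.821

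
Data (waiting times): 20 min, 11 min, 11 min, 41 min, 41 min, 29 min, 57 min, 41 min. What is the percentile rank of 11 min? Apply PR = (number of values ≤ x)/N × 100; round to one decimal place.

N = 8.
Strictly below 11: 0. Equal to 11: 2.
PR = 2/8 × 100 = 25.0

25.0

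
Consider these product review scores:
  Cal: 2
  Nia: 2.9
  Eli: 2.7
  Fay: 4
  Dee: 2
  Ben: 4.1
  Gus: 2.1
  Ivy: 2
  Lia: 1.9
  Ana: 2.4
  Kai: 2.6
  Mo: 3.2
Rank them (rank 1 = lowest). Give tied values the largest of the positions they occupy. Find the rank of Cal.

4

Sorted (ascending): 1.9, 2, 2, 2, 2.1, 2.4, 2.6, 2.7, 2.9, 3.2, 4, 4.1
The 3 values of 2 occupy positions 2–4 → each gets rank 4.
Cal has value 2 → rank 4.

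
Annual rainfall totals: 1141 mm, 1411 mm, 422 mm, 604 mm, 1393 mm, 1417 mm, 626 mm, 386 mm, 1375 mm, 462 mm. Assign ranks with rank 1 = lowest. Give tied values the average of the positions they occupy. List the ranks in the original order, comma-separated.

Sorted (ascending): 386, 422, 462, 604, 626, 1141, 1375, 1393, 1411, 1417
No ties — each value takes its position as its rank.

6, 9, 2, 4, 8, 10, 5, 1, 7, 3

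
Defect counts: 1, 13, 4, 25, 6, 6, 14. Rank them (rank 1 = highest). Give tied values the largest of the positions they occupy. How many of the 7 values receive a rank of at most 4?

Sorted (descending): 25, 14, 13, 6, 6, 4, 1
The 2 values of 6 occupy positions 4–5 → each gets rank 5.
Ranks ≤ 4: {1, 2, 3} → 3 values.

3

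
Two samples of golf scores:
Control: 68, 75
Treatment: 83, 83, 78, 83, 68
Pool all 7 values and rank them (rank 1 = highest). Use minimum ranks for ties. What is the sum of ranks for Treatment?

13

Sorted (descending): 83, 83, 83, 78, 75, 68, 68
The 3 values of 83 occupy positions 1–3 → each gets rank 1.
The 2 values of 68 occupy positions 6–7 → each gets rank 6.
Treatment values → pooled ranks: 83→1, 83→1, 78→4, 83→1, 68→6
Rank sum = 1 + 1 + 4 + 1 + 6 = 13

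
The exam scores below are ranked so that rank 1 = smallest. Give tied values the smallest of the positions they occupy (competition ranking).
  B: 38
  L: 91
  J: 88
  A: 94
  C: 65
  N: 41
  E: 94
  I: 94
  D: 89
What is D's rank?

Sorted (ascending): 38, 41, 65, 88, 89, 91, 94, 94, 94
The 3 values of 94 occupy positions 7–9 → each gets rank 7.
D has value 89 → rank 5.

5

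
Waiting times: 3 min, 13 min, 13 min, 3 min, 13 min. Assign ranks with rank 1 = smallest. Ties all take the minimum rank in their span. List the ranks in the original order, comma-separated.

Sorted (ascending): 3, 3, 13, 13, 13
The 2 values of 3 occupy positions 1–2 → each gets rank 1.
The 3 values of 13 occupy positions 3–5 → each gets rank 3.

1, 3, 3, 1, 3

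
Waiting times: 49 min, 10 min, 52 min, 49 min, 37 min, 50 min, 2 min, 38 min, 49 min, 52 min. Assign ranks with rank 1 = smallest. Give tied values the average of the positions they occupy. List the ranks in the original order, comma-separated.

6, 2, 9.5, 6, 3, 8, 1, 4, 6, 9.5

Sorted (ascending): 2, 10, 37, 38, 49, 49, 49, 50, 52, 52
The 3 values of 49 occupy positions 5–7 → average rank 6.
The 2 values of 52 occupy positions 9–10 → average rank (9+10)/2 = 9.5.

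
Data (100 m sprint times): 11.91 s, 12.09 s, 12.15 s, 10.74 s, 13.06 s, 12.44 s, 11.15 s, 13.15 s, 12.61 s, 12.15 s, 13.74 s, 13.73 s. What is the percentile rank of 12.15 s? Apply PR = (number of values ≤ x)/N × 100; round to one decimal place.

N = 12.
Strictly below 12.15: 4. Equal to 12.15: 2.
PR = 6/12 × 100 = 50.0

50.0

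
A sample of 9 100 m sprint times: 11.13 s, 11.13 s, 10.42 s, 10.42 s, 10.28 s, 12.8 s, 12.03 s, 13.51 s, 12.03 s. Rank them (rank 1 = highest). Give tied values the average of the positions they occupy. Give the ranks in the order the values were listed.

Sorted (descending): 13.51, 12.8, 12.03, 12.03, 11.13, 11.13, 10.42, 10.42, 10.28
The 2 values of 12.03 occupy positions 3–4 → average rank (3+4)/2 = 3.5.
The 2 values of 11.13 occupy positions 5–6 → average rank (5+6)/2 = 5.5.
The 2 values of 10.42 occupy positions 7–8 → average rank (7+8)/2 = 7.5.

5.5, 5.5, 7.5, 7.5, 9, 2, 3.5, 1, 3.5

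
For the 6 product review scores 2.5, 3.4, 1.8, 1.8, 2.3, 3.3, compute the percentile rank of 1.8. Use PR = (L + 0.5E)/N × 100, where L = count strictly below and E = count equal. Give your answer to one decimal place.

N = 6.
Strictly below 1.8: 0. Equal to 1.8: 2.
PR = (0 + 0.5·2)/6 × 100 = 16.7

16.7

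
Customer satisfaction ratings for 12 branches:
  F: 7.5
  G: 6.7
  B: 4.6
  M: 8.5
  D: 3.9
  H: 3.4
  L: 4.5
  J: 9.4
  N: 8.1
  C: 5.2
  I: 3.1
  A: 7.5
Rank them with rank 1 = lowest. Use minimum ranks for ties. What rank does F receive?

8

Sorted (ascending): 3.1, 3.4, 3.9, 4.5, 4.6, 5.2, 6.7, 7.5, 7.5, 8.1, 8.5, 9.4
The 2 values of 7.5 occupy positions 8–9 → each gets rank 8.
F has value 7.5 → rank 8.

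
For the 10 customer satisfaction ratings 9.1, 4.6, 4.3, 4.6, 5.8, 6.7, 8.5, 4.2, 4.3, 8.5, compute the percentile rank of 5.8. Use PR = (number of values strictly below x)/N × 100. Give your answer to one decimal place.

50.0

N = 10.
Strictly below 5.8: 5. Equal to 5.8: 1.
PR = 5/10 × 100 = 50.0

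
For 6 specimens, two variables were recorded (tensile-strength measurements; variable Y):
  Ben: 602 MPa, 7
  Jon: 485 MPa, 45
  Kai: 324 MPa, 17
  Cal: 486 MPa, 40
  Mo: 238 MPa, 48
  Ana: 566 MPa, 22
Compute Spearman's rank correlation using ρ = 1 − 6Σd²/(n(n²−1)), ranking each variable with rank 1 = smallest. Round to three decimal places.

-0.657

Ranks of variable 1: 6, 3, 2, 4, 1, 5
Ranks of variable 2: 1, 5, 2, 4, 6, 3
d = r₁ − r₂: 5, -2, 0, 0, -5, 2
d²: 25, 4, 0, 0, 25, 4; Σd² = 58
ρ = 1 − 6·58/(6·35) = 1 − 348/210 = -0.657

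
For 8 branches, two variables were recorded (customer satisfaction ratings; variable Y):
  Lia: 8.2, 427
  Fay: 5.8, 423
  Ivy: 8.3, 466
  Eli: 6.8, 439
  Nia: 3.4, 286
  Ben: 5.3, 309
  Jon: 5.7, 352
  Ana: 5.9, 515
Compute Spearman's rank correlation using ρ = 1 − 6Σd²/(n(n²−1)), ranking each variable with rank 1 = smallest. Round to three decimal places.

0.833

Ranks of variable 1: 7, 4, 8, 6, 1, 2, 3, 5
Ranks of variable 2: 5, 4, 7, 6, 1, 2, 3, 8
d = r₁ − r₂: 2, 0, 1, 0, 0, 0, 0, -3
d²: 4, 0, 1, 0, 0, 0, 0, 9; Σd² = 14
ρ = 1 − 6·14/(8·63) = 1 − 84/504 = 0.833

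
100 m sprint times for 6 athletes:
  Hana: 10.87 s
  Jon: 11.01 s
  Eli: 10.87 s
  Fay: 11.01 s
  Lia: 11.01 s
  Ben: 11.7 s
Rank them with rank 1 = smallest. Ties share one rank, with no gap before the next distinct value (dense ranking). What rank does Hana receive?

1

Sorted (ascending): 10.87, 10.87, 11.01, 11.01, 11.01, 11.7
The 2 values of 10.87 share dense rank 1.
The 3 values of 11.01 share dense rank 2.
Remaining distinct values take the next consecutive integers.
Hana has value 10.87 s → rank 1.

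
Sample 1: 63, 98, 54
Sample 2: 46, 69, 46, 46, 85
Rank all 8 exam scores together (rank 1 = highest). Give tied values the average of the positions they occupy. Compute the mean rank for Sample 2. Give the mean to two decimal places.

Sorted (descending): 98, 85, 69, 63, 54, 46, 46, 46
The 3 values of 46 occupy positions 6–8 → average rank 7.
Sample 2 values → pooled ranks: 46→7, 69→3, 46→7, 46→7, 85→2
Mean rank = (7 + 3 + 7 + 7 + 2) / 5 = 5.20

5.20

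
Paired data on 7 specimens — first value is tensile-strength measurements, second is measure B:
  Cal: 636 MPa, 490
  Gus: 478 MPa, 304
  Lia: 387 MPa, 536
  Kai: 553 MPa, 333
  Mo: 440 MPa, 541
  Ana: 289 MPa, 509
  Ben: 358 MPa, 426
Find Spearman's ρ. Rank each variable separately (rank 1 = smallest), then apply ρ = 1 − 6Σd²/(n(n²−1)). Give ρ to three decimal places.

Ranks of variable 1: 7, 5, 3, 6, 4, 1, 2
Ranks of variable 2: 4, 1, 6, 2, 7, 5, 3
d = r₁ − r₂: 3, 4, -3, 4, -3, -4, -1
d²: 9, 16, 9, 16, 9, 16, 1; Σd² = 76
ρ = 1 − 6·76/(7·48) = 1 − 456/336 = -0.357

-0.357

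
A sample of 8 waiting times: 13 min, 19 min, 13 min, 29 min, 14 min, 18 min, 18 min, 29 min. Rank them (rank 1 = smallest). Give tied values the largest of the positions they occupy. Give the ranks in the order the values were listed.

Sorted (ascending): 13, 13, 14, 18, 18, 19, 29, 29
The 2 values of 13 occupy positions 1–2 → each gets rank 2.
The 2 values of 18 occupy positions 4–5 → each gets rank 5.
The 2 values of 29 occupy positions 7–8 → each gets rank 8.

2, 6, 2, 8, 3, 5, 5, 8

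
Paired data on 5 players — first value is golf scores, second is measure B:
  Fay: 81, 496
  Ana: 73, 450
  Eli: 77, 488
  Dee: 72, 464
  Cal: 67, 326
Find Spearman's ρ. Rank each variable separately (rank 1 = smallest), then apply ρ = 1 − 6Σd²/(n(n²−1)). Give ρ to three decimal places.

Ranks of variable 1: 5, 3, 4, 2, 1
Ranks of variable 2: 5, 2, 4, 3, 1
d = r₁ − r₂: 0, 1, 0, -1, 0
d²: 0, 1, 0, 1, 0; Σd² = 2
ρ = 1 − 6·2/(5·24) = 1 − 12/120 = 0.900

0.900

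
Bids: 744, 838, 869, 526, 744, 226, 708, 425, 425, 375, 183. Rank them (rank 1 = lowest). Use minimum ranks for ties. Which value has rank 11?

869

Sorted (ascending): 183, 226, 375, 425, 425, 526, 708, 744, 744, 838, 869
The 2 values of 425 occupy positions 4–5 → each gets rank 4.
The 2 values of 744 occupy positions 8–9 → each gets rank 8.
Rank 11 → value 869.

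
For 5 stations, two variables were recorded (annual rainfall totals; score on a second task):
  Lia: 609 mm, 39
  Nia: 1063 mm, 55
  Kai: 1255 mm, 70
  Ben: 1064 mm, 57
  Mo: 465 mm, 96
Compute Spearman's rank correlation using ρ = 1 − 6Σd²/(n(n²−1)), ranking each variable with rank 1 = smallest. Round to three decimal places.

0.000

Ranks of variable 1: 2, 3, 5, 4, 1
Ranks of variable 2: 1, 2, 4, 3, 5
d = r₁ − r₂: 1, 1, 1, 1, -4
d²: 1, 1, 1, 1, 16; Σd² = 20
ρ = 1 − 6·20/(5·24) = 1 − 120/120 = 0.000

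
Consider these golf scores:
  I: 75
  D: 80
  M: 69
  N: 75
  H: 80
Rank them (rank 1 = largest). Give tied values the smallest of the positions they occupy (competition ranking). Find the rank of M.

Sorted (descending): 80, 80, 75, 75, 69
The 2 values of 80 occupy positions 1–2 → each gets rank 1.
The 2 values of 75 occupy positions 3–4 → each gets rank 3.
M has value 69 → rank 5.

5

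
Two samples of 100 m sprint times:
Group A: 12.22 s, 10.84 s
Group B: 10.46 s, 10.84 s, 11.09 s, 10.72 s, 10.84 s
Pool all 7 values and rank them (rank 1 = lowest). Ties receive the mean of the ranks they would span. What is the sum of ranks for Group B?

Sorted (ascending): 10.46, 10.72, 10.84, 10.84, 10.84, 11.09, 12.22
The 3 values of 10.84 occupy positions 3–5 → average rank 4.
Group B values → pooled ranks: 10.46→1, 10.84→4, 11.09→6, 10.72→2, 10.84→4
Rank sum = 1 + 4 + 6 + 2 + 4 = 17

17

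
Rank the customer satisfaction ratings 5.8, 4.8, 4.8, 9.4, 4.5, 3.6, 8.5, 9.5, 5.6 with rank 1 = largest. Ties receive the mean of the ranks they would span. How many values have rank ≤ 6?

Sorted (descending): 9.5, 9.4, 8.5, 5.8, 5.6, 4.8, 4.8, 4.5, 3.6
The 2 values of 4.8 occupy positions 6–7 → average rank (6+7)/2 = 6.5.
Ranks ≤ 6: {1, 2, 3, 4, 5} → 5 values.

5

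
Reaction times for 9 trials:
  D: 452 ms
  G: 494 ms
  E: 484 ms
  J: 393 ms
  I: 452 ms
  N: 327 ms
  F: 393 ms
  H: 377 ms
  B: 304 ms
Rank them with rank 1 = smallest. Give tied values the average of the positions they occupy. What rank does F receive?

4.5

Sorted (ascending): 304, 327, 377, 393, 393, 452, 452, 484, 494
The 2 values of 393 occupy positions 4–5 → average rank (4+5)/2 = 4.5.
The 2 values of 452 occupy positions 6–7 → average rank (6+7)/2 = 6.5.
F has value 393 ms → rank 4.5.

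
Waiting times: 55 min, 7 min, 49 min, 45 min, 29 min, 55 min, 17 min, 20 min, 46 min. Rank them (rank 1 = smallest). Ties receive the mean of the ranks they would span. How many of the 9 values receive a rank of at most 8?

Sorted (ascending): 7, 17, 20, 29, 45, 46, 49, 55, 55
The 2 values of 55 occupy positions 8–9 → average rank (8+9)/2 = 8.5.
Ranks ≤ 8: {1, 2, 3, 4, 5, 6, 7} → 7 values.

7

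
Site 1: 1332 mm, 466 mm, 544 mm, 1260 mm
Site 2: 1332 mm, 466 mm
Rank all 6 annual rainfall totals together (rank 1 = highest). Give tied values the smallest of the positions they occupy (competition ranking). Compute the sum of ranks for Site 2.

Sorted (descending): 1332, 1332, 1260, 544, 466, 466
The 2 values of 1332 occupy positions 1–2 → each gets rank 1.
The 2 values of 466 occupy positions 5–6 → each gets rank 5.
Site 2 values → pooled ranks: 1332→1, 466→5
Rank sum = 1 + 5 = 6

6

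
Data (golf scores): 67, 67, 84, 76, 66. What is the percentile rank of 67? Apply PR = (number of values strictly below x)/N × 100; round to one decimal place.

20.0

N = 5.
Strictly below 67: 1. Equal to 67: 2.
PR = 1/5 × 100 = 20.0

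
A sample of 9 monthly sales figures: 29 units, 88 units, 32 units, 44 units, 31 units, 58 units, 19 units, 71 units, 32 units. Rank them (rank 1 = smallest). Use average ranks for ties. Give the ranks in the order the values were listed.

Sorted (ascending): 19, 29, 31, 32, 32, 44, 58, 71, 88
The 2 values of 32 occupy positions 4–5 → average rank (4+5)/2 = 4.5.

2, 9, 4.5, 6, 3, 7, 1, 8, 4.5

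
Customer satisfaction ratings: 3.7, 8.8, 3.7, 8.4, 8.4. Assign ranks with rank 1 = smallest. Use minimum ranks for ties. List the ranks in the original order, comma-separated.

1, 5, 1, 3, 3

Sorted (ascending): 3.7, 3.7, 8.4, 8.4, 8.8
The 2 values of 3.7 occupy positions 1–2 → each gets rank 1.
The 2 values of 8.4 occupy positions 3–4 → each gets rank 3.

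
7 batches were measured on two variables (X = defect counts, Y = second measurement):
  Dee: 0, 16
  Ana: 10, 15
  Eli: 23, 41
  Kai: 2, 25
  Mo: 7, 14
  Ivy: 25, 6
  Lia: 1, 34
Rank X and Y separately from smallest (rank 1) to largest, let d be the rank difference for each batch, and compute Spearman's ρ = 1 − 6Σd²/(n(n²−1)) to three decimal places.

-0.321

Ranks of variable 1: 1, 5, 6, 3, 4, 7, 2
Ranks of variable 2: 4, 3, 7, 5, 2, 1, 6
d = r₁ − r₂: -3, 2, -1, -2, 2, 6, -4
d²: 9, 4, 1, 4, 4, 36, 16; Σd² = 74
ρ = 1 − 6·74/(7·48) = 1 − 444/336 = -0.321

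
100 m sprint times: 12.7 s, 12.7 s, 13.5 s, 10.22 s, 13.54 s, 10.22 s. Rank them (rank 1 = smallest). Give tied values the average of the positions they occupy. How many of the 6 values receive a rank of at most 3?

Sorted (ascending): 10.22, 10.22, 12.7, 12.7, 13.5, 13.54
The 2 values of 10.22 occupy positions 1–2 → average rank (1+2)/2 = 1.5.
The 2 values of 12.7 occupy positions 3–4 → average rank (3+4)/2 = 3.5.
Ranks ≤ 3: {1.5, 1.5} → 2 values.

2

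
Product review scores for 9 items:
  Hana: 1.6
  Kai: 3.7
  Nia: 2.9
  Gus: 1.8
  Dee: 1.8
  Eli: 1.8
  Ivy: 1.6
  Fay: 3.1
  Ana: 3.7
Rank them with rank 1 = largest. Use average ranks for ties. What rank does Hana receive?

Sorted (descending): 3.7, 3.7, 3.1, 2.9, 1.8, 1.8, 1.8, 1.6, 1.6
The 2 values of 3.7 occupy positions 1–2 → average rank (1+2)/2 = 1.5.
The 3 values of 1.8 occupy positions 5–7 → average rank 6.
The 2 values of 1.6 occupy positions 8–9 → average rank (8+9)/2 = 8.5.
Hana has value 1.6 → rank 8.5.

8.5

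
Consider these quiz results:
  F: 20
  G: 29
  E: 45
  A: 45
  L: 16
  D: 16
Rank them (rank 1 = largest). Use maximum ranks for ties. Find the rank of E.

Sorted (descending): 45, 45, 29, 20, 16, 16
The 2 values of 45 occupy positions 1–2 → each gets rank 2.
The 2 values of 16 occupy positions 5–6 → each gets rank 6.
E has value 45 → rank 2.

2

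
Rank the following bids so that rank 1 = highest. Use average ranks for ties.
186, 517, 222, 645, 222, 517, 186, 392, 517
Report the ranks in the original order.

Sorted (descending): 645, 517, 517, 517, 392, 222, 222, 186, 186
The 3 values of 517 occupy positions 2–4 → average rank 3.
The 2 values of 222 occupy positions 6–7 → average rank (6+7)/2 = 6.5.
The 2 values of 186 occupy positions 8–9 → average rank (8+9)/2 = 8.5.

8.5, 3, 6.5, 1, 6.5, 3, 8.5, 5, 3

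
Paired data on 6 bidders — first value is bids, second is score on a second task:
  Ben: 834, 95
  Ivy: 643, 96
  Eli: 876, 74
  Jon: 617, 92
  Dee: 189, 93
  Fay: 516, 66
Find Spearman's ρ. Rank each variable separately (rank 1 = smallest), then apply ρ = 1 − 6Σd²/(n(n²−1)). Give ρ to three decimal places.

0.143

Ranks of variable 1: 5, 4, 6, 3, 1, 2
Ranks of variable 2: 5, 6, 2, 3, 4, 1
d = r₁ − r₂: 0, -2, 4, 0, -3, 1
d²: 0, 4, 16, 0, 9, 1; Σd² = 30
ρ = 1 − 6·30/(6·35) = 1 − 180/210 = 0.143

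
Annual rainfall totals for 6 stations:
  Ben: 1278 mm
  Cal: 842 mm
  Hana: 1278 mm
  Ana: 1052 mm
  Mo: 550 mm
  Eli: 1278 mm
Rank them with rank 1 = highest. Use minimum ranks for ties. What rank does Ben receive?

Sorted (descending): 1278, 1278, 1278, 1052, 842, 550
The 3 values of 1278 occupy positions 1–3 → each gets rank 1.
Ben has value 1278 mm → rank 1.

1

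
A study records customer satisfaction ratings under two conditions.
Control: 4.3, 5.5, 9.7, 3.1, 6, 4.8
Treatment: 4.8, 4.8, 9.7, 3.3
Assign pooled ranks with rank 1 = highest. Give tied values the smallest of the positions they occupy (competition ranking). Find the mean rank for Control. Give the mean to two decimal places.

Sorted (descending): 9.7, 9.7, 6, 5.5, 4.8, 4.8, 4.8, 4.3, 3.3, 3.1
The 2 values of 9.7 occupy positions 1–2 → each gets rank 1.
The 3 values of 4.8 occupy positions 5–7 → each gets rank 5.
Control values → pooled ranks: 4.3→8, 5.5→4, 9.7→1, 3.1→10, 6→3, 4.8→5
Mean rank = (8 + 4 + 1 + 10 + 3 + 5) / 6 = 5.17

5.17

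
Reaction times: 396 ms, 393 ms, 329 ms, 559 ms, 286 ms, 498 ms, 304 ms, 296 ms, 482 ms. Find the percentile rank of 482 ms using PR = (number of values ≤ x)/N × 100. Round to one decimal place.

77.8

N = 9.
Strictly below 482: 6. Equal to 482: 1.
PR = 7/9 × 100 = 77.8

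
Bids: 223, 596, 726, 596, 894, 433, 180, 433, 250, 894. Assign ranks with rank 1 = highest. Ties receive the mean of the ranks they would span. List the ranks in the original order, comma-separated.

Sorted (descending): 894, 894, 726, 596, 596, 433, 433, 250, 223, 180
The 2 values of 894 occupy positions 1–2 → average rank (1+2)/2 = 1.5.
The 2 values of 596 occupy positions 4–5 → average rank (4+5)/2 = 4.5.
The 2 values of 433 occupy positions 6–7 → average rank (6+7)/2 = 6.5.

9, 4.5, 3, 4.5, 1.5, 6.5, 10, 6.5, 8, 1.5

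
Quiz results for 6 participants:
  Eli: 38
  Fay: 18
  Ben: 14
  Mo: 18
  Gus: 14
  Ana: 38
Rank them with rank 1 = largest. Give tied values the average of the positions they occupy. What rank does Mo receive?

Sorted (descending): 38, 38, 18, 18, 14, 14
The 2 values of 38 occupy positions 1–2 → average rank (1+2)/2 = 1.5.
The 2 values of 18 occupy positions 3–4 → average rank (3+4)/2 = 3.5.
The 2 values of 14 occupy positions 5–6 → average rank (5+6)/2 = 5.5.
Mo has value 18 → rank 3.5.

3.5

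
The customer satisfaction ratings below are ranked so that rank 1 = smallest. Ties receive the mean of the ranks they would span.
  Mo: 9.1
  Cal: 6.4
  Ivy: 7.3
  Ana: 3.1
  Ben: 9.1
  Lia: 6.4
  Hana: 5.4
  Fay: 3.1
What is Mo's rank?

Sorted (ascending): 3.1, 3.1, 5.4, 6.4, 6.4, 7.3, 9.1, 9.1
The 2 values of 3.1 occupy positions 1–2 → average rank (1+2)/2 = 1.5.
The 2 values of 6.4 occupy positions 4–5 → average rank (4+5)/2 = 4.5.
The 2 values of 9.1 occupy positions 7–8 → average rank (7+8)/2 = 7.5.
Mo has value 9.1 → rank 7.5.

7.5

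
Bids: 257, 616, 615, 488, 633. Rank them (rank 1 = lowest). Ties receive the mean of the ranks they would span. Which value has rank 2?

Sorted (ascending): 257, 488, 615, 616, 633
No ties — each value takes its position as its rank.
Rank 2 → value 488.

488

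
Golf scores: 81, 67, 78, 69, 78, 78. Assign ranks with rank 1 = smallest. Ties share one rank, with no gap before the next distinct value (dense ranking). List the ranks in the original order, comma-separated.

Sorted (ascending): 67, 69, 78, 78, 78, 81
The 3 values of 78 share dense rank 3.
Remaining distinct values take the next consecutive integers.

4, 1, 3, 2, 3, 3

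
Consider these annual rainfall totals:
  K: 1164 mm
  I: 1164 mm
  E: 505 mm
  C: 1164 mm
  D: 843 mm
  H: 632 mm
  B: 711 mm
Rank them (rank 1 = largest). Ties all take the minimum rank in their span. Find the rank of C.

1

Sorted (descending): 1164, 1164, 1164, 843, 711, 632, 505
The 3 values of 1164 occupy positions 1–3 → each gets rank 1.
C has value 1164 mm → rank 1.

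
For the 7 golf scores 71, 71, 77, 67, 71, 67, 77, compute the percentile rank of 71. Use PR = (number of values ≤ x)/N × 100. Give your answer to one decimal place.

71.4

N = 7.
Strictly below 71: 2. Equal to 71: 3.
PR = 5/7 × 100 = 71.4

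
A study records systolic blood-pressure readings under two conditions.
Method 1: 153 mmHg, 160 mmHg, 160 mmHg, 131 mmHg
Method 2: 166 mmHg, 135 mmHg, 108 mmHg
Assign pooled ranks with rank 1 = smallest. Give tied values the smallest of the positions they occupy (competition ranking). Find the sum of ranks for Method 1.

16

Sorted (ascending): 108, 131, 135, 153, 160, 160, 166
The 2 values of 160 occupy positions 5–6 → each gets rank 5.
Method 1 values → pooled ranks: 153→4, 160→5, 160→5, 131→2
Rank sum = 4 + 5 + 5 + 2 = 16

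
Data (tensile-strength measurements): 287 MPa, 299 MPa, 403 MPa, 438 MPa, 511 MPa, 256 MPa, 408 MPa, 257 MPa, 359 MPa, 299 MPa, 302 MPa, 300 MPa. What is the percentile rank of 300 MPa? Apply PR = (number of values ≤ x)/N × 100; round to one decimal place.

50.0

N = 12.
Strictly below 300: 5. Equal to 300: 1.
PR = 6/12 × 100 = 50.0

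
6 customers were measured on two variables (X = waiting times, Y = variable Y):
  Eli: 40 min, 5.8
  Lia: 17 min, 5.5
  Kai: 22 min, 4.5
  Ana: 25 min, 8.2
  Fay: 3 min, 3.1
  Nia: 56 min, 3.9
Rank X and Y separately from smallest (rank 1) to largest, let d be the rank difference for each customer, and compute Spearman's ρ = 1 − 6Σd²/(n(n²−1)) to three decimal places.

Ranks of variable 1: 5, 2, 3, 4, 1, 6
Ranks of variable 2: 5, 4, 3, 6, 1, 2
d = r₁ − r₂: 0, -2, 0, -2, 0, 4
d²: 0, 4, 0, 4, 0, 16; Σd² = 24
ρ = 1 − 6·24/(6·35) = 1 − 144/210 = 0.314

0.314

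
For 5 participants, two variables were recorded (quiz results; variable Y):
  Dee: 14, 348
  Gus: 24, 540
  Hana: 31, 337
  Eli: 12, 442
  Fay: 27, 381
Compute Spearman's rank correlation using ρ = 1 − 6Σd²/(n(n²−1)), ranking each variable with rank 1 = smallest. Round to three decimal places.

Ranks of variable 1: 2, 3, 5, 1, 4
Ranks of variable 2: 2, 5, 1, 4, 3
d = r₁ − r₂: 0, -2, 4, -3, 1
d²: 0, 4, 16, 9, 1; Σd² = 30
ρ = 1 − 6·30/(5·24) = 1 − 180/120 = -0.500

-0.500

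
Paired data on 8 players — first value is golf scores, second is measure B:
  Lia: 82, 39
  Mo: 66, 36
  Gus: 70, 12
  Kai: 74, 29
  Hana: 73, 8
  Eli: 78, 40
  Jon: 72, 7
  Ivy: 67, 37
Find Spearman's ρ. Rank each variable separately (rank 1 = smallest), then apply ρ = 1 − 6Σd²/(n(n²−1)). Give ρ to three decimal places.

0.333

Ranks of variable 1: 8, 1, 3, 6, 5, 7, 4, 2
Ranks of variable 2: 7, 5, 3, 4, 2, 8, 1, 6
d = r₁ − r₂: 1, -4, 0, 2, 3, -1, 3, -4
d²: 1, 16, 0, 4, 9, 1, 9, 16; Σd² = 56
ρ = 1 − 6·56/(8·63) = 1 − 336/504 = 0.333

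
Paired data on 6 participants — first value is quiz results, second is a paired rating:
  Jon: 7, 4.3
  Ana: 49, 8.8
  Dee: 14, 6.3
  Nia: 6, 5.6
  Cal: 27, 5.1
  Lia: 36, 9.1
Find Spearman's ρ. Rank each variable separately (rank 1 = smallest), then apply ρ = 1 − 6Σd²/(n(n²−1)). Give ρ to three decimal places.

0.657

Ranks of variable 1: 2, 6, 3, 1, 4, 5
Ranks of variable 2: 1, 5, 4, 3, 2, 6
d = r₁ − r₂: 1, 1, -1, -2, 2, -1
d²: 1, 1, 1, 4, 4, 1; Σd² = 12
ρ = 1 − 6·12/(6·35) = 1 − 72/210 = 0.657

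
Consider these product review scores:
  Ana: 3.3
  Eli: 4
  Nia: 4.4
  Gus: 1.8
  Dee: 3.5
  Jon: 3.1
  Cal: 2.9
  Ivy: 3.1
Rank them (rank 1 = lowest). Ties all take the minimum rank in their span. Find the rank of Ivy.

Sorted (ascending): 1.8, 2.9, 3.1, 3.1, 3.3, 3.5, 4, 4.4
The 2 values of 3.1 occupy positions 3–4 → each gets rank 3.
Ivy has value 3.1 → rank 3.

3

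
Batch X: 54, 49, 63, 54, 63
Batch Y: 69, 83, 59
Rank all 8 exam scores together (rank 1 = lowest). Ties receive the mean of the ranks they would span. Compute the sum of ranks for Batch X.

17

Sorted (ascending): 49, 54, 54, 59, 63, 63, 69, 83
The 2 values of 54 occupy positions 2–3 → average rank (2+3)/2 = 2.5.
The 2 values of 63 occupy positions 5–6 → average rank (5+6)/2 = 5.5.
Batch X values → pooled ranks: 54→2.5, 49→1, 63→5.5, 54→2.5, 63→5.5
Rank sum = 2.5 + 1 + 5.5 + 2.5 + 5.5 = 17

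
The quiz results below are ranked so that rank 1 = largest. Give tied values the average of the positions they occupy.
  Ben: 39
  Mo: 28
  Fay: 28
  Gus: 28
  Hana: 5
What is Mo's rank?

Sorted (descending): 39, 28, 28, 28, 5
The 3 values of 28 occupy positions 2–4 → average rank 3.
Mo has value 28 → rank 3.

3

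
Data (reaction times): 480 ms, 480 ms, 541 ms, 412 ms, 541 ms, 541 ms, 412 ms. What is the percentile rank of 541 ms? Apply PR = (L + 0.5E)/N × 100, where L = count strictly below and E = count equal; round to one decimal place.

78.6

N = 7.
Strictly below 541: 4. Equal to 541: 3.
PR = (4 + 0.5·3)/7 × 100 = 78.6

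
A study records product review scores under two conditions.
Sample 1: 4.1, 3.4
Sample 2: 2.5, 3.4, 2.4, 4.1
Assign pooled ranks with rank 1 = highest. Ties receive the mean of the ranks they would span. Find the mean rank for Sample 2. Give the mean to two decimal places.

Sorted (descending): 4.1, 4.1, 3.4, 3.4, 2.5, 2.4
The 2 values of 4.1 occupy positions 1–2 → average rank (1+2)/2 = 1.5.
The 2 values of 3.4 occupy positions 3–4 → average rank (3+4)/2 = 3.5.
Sample 2 values → pooled ranks: 2.5→5, 3.4→3.5, 2.4→6, 4.1→1.5
Mean rank = (5 + 3.5 + 6 + 1.5) / 4 = 4.00

4.00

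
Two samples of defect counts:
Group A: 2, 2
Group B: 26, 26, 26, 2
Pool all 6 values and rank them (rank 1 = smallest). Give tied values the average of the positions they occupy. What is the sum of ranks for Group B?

17

Sorted (ascending): 2, 2, 2, 26, 26, 26
The 3 values of 2 occupy positions 1–3 → average rank 2.
The 3 values of 26 occupy positions 4–6 → average rank 5.
Group B values → pooled ranks: 26→5, 26→5, 26→5, 2→2
Rank sum = 5 + 5 + 5 + 2 = 17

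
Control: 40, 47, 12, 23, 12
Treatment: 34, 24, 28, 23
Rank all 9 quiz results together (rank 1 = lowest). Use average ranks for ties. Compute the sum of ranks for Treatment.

Sorted (ascending): 12, 12, 23, 23, 24, 28, 34, 40, 47
The 2 values of 12 occupy positions 1–2 → average rank (1+2)/2 = 1.5.
The 2 values of 23 occupy positions 3–4 → average rank (3+4)/2 = 3.5.
Treatment values → pooled ranks: 34→7, 24→5, 28→6, 23→3.5
Rank sum = 7 + 5 + 6 + 3.5 = 21.5

21.5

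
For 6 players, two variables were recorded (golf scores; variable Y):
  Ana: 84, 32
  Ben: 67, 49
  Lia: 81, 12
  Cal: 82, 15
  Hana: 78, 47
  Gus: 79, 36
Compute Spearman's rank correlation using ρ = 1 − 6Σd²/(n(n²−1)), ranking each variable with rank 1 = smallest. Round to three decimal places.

Ranks of variable 1: 6, 1, 4, 5, 2, 3
Ranks of variable 2: 3, 6, 1, 2, 5, 4
d = r₁ − r₂: 3, -5, 3, 3, -3, -1
d²: 9, 25, 9, 9, 9, 1; Σd² = 62
ρ = 1 − 6·62/(6·35) = 1 − 372/210 = -0.771

-0.771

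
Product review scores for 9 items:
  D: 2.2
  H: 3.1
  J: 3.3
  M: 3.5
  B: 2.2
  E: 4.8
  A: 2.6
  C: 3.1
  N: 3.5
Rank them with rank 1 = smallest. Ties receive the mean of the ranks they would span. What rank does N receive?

Sorted (ascending): 2.2, 2.2, 2.6, 3.1, 3.1, 3.3, 3.5, 3.5, 4.8
The 2 values of 2.2 occupy positions 1–2 → average rank (1+2)/2 = 1.5.
The 2 values of 3.1 occupy positions 4–5 → average rank (4+5)/2 = 4.5.
The 2 values of 3.5 occupy positions 7–8 → average rank (7+8)/2 = 7.5.
N has value 3.5 → rank 7.5.

7.5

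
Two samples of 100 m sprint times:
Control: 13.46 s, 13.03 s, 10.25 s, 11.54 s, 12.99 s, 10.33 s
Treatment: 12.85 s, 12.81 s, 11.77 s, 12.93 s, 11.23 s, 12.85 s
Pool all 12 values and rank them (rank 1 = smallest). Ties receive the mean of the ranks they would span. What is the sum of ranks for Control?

40

Sorted (ascending): 10.25, 10.33, 11.23, 11.54, 11.77, 12.81, 12.85, 12.85, 12.93, 12.99, 13.03, 13.46
The 2 values of 12.85 occupy positions 7–8 → average rank (7+8)/2 = 7.5.
Control values → pooled ranks: 13.46→12, 13.03→11, 10.25→1, 11.54→4, 12.99→10, 10.33→2
Rank sum = 12 + 11 + 1 + 4 + 10 + 2 = 40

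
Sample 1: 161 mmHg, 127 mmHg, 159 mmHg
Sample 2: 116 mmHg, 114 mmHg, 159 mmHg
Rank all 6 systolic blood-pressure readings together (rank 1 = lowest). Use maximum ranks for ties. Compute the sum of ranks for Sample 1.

14

Sorted (ascending): 114, 116, 127, 159, 159, 161
The 2 values of 159 occupy positions 4–5 → each gets rank 5.
Sample 1 values → pooled ranks: 161→6, 127→3, 159→5
Rank sum = 6 + 3 + 5 = 14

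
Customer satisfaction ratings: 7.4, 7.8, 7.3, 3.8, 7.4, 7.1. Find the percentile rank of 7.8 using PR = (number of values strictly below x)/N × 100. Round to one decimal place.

83.3

N = 6.
Strictly below 7.8: 5. Equal to 7.8: 1.
PR = 5/6 × 100 = 83.3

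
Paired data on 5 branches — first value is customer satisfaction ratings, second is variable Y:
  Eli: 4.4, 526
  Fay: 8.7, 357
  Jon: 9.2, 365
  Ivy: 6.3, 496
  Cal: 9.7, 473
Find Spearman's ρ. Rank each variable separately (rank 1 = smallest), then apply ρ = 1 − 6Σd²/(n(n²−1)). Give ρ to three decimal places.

Ranks of variable 1: 1, 3, 4, 2, 5
Ranks of variable 2: 5, 1, 2, 4, 3
d = r₁ − r₂: -4, 2, 2, -2, 2
d²: 16, 4, 4, 4, 4; Σd² = 32
ρ = 1 − 6·32/(5·24) = 1 − 192/120 = -0.600

-0.600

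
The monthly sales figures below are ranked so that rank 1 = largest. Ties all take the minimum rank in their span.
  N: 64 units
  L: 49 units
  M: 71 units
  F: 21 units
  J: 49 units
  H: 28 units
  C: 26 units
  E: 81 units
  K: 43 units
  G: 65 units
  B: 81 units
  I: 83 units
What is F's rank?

Sorted (descending): 83, 81, 81, 71, 65, 64, 49, 49, 43, 28, 26, 21
The 2 values of 81 occupy positions 2–3 → each gets rank 2.
The 2 values of 49 occupy positions 7–8 → each gets rank 7.
F has value 21 units → rank 12.

12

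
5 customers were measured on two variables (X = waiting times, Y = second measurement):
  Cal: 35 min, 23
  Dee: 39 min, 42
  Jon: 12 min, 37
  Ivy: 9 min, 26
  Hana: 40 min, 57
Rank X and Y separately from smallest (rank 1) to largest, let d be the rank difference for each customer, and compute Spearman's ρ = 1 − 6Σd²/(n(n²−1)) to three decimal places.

0.700

Ranks of variable 1: 3, 4, 2, 1, 5
Ranks of variable 2: 1, 4, 3, 2, 5
d = r₁ − r₂: 2, 0, -1, -1, 0
d²: 4, 0, 1, 1, 0; Σd² = 6
ρ = 1 − 6·6/(5·24) = 1 − 36/120 = 0.700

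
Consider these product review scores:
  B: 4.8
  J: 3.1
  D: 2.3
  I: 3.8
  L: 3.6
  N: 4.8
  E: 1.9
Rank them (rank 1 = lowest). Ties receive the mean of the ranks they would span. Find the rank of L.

Sorted (ascending): 1.9, 2.3, 3.1, 3.6, 3.8, 4.8, 4.8
The 2 values of 4.8 occupy positions 6–7 → average rank (6+7)/2 = 6.5.
L has value 3.6 → rank 4.

4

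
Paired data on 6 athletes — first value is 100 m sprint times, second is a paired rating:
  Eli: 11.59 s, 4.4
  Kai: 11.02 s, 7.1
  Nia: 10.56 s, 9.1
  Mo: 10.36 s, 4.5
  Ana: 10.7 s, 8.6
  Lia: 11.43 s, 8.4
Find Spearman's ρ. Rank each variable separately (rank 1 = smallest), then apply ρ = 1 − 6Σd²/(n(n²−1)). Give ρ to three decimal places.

-0.371

Ranks of variable 1: 6, 4, 2, 1, 3, 5
Ranks of variable 2: 1, 3, 6, 2, 5, 4
d = r₁ − r₂: 5, 1, -4, -1, -2, 1
d²: 25, 1, 16, 1, 4, 1; Σd² = 48
ρ = 1 − 6·48/(6·35) = 1 − 288/210 = -0.371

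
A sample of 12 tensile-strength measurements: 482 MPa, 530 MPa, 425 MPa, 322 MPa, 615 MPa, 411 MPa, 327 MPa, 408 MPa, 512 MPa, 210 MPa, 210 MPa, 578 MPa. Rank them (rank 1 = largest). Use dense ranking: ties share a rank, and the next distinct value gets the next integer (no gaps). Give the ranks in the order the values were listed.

Sorted (descending): 615, 578, 530, 512, 482, 425, 411, 408, 327, 322, 210, 210
The 2 values of 210 share dense rank 11.
Remaining distinct values take the next consecutive integers.

5, 3, 6, 10, 1, 7, 9, 8, 4, 11, 11, 2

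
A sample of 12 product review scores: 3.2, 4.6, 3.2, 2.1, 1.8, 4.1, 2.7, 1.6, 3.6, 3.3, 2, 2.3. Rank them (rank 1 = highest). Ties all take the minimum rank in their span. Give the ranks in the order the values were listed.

Sorted (descending): 4.6, 4.1, 3.6, 3.3, 3.2, 3.2, 2.7, 2.3, 2.1, 2, 1.8, 1.6
The 2 values of 3.2 occupy positions 5–6 → each gets rank 5.

5, 1, 5, 9, 11, 2, 7, 12, 3, 4, 10, 8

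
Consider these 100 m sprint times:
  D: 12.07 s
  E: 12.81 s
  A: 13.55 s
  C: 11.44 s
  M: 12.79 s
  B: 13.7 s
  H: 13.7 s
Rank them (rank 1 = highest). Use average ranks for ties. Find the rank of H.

Sorted (descending): 13.7, 13.7, 13.55, 12.81, 12.79, 12.07, 11.44
The 2 values of 13.7 occupy positions 1–2 → average rank (1+2)/2 = 1.5.
H has value 13.7 s → rank 1.5.

1.5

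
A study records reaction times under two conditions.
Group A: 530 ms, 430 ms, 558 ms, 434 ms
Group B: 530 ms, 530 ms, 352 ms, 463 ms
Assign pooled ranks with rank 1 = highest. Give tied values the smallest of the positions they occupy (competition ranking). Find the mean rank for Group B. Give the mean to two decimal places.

Sorted (descending): 558, 530, 530, 530, 463, 434, 430, 352
The 3 values of 530 occupy positions 2–4 → each gets rank 2.
Group B values → pooled ranks: 530→2, 530→2, 352→8, 463→5
Mean rank = (2 + 2 + 8 + 5) / 4 = 4.25

4.25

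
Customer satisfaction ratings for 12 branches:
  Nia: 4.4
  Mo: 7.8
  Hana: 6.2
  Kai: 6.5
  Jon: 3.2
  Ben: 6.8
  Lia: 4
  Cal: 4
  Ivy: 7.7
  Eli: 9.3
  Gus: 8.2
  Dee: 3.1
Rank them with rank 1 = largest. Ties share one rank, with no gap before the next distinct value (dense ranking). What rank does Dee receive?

Sorted (descending): 9.3, 8.2, 7.8, 7.7, 6.8, 6.5, 6.2, 4.4, 4, 4, 3.2, 3.1
The 2 values of 4 share dense rank 9.
Remaining distinct values take the next consecutive integers.
Dee has value 3.1 → rank 11.

11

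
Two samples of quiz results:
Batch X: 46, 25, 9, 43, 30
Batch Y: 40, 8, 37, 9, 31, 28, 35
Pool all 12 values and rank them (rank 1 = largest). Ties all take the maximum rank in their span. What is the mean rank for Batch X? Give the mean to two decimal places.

Sorted (descending): 46, 43, 40, 37, 35, 31, 30, 28, 25, 9, 9, 8
The 2 values of 9 occupy positions 10–11 → each gets rank 11.
Batch X values → pooled ranks: 46→1, 25→9, 9→11, 43→2, 30→7
Mean rank = (1 + 9 + 11 + 2 + 7) / 5 = 6.00

6.00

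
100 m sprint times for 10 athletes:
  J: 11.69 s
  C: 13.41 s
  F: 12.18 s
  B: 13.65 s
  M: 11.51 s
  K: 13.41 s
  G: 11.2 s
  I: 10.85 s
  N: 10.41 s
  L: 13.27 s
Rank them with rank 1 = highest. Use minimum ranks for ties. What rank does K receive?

Sorted (descending): 13.65, 13.41, 13.41, 13.27, 12.18, 11.69, 11.51, 11.2, 10.85, 10.41
The 2 values of 13.41 occupy positions 2–3 → each gets rank 2.
K has value 13.41 s → rank 2.

2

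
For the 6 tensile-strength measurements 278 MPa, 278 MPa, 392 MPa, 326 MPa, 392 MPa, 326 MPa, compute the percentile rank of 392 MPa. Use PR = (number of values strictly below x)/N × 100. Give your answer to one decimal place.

66.7

N = 6.
Strictly below 392: 4. Equal to 392: 2.
PR = 4/6 × 100 = 66.7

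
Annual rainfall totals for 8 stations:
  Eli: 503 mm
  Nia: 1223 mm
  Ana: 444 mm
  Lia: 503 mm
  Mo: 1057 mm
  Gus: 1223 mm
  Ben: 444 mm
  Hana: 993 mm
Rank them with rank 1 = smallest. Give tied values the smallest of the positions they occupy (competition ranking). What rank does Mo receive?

6

Sorted (ascending): 444, 444, 503, 503, 993, 1057, 1223, 1223
The 2 values of 444 occupy positions 1–2 → each gets rank 1.
The 2 values of 503 occupy positions 3–4 → each gets rank 3.
The 2 values of 1223 occupy positions 7–8 → each gets rank 7.
Mo has value 1057 mm → rank 6.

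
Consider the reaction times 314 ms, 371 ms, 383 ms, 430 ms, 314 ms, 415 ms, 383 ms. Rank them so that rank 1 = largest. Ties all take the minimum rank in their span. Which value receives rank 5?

371

Sorted (descending): 430, 415, 383, 383, 371, 314, 314
The 2 values of 383 occupy positions 3–4 → each gets rank 3.
The 2 values of 314 occupy positions 6–7 → each gets rank 6.
Rank 5 → value 371.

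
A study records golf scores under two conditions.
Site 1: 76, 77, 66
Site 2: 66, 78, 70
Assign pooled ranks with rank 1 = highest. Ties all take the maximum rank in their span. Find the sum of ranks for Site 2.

11

Sorted (descending): 78, 77, 76, 70, 66, 66
The 2 values of 66 occupy positions 5–6 → each gets rank 6.
Site 2 values → pooled ranks: 66→6, 78→1, 70→4
Rank sum = 6 + 1 + 4 = 11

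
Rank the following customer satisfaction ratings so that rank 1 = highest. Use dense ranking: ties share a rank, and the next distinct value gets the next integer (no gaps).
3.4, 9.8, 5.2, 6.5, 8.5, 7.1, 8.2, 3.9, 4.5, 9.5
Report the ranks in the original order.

10, 1, 7, 6, 3, 5, 4, 9, 8, 2

Sorted (descending): 9.8, 9.5, 8.5, 8.2, 7.1, 6.5, 5.2, 4.5, 3.9, 3.4
No ties — each value takes its position as its rank.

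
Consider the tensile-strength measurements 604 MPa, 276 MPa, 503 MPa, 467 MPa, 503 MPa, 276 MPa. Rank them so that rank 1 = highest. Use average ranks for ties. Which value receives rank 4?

467

Sorted (descending): 604, 503, 503, 467, 276, 276
The 2 values of 503 occupy positions 2–3 → average rank (2+3)/2 = 2.5.
The 2 values of 276 occupy positions 5–6 → average rank (5+6)/2 = 5.5.
Rank 4 → value 467.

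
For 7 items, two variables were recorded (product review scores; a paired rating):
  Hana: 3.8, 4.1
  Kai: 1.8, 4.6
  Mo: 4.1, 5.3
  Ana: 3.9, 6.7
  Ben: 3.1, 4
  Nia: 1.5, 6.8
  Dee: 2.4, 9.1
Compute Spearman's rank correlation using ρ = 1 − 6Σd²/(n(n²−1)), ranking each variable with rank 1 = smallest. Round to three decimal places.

Ranks of variable 1: 5, 2, 7, 6, 4, 1, 3
Ranks of variable 2: 2, 3, 4, 5, 1, 6, 7
d = r₁ − r₂: 3, -1, 3, 1, 3, -5, -4
d²: 9, 1, 9, 1, 9, 25, 16; Σd² = 70
ρ = 1 − 6·70/(7·48) = 1 − 420/336 = -0.250

-0.250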